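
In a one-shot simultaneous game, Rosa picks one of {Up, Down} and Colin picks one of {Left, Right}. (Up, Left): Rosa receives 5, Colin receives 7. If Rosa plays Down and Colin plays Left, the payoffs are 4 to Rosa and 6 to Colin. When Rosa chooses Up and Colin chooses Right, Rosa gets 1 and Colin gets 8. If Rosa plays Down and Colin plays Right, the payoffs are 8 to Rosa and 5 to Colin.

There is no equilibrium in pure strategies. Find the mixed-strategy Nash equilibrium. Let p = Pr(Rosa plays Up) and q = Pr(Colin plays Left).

For Colin to be willing to mix, Colin must be indifferent between Left and Right, which pins down Rosa's mix.
  Colin's payoff from Left: p·7 + (1−p)·6 = p + 6
  Colin's payoff from Right: p·8 + (1−p)·5 = 3p + 5
  p + 6 = 3p + 5  ⇒  -2p = -1  ⇒  p = 1/2.
Set Rosa's expected payoff from Up equal to that from Down:
  Rosa's expected payoff from Up: q·5 + (1−q)·1 = 4q + 1
  Rosa's expected payoff from Down: q·4 + (1−q)·8 = -4q + 8
  4q + 1 = -4q + 8  ⇒  8q = 7  ⇒  q = 7/8.

p = 1/2, q = 7/8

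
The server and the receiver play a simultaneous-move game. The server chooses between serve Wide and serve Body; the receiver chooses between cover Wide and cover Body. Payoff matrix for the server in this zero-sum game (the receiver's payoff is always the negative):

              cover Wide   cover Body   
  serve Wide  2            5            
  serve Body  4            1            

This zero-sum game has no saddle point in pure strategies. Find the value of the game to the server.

v = 3

For the server to be willing to mix, the server must be indifferent between serve Wide and serve Body, which pins down the receiver's mix.
  the server's payoff to serve Wide: q·2 + (1−q)·5 = -3q + 5
  the server's payoff to serve Body: q·4 + (1−q)·1 = 3q + 1
  -3q + 5 = 3q + 1  ⇒  -6q = -4  ⇒  q = 2/3.
The value is the server's expected payoff against this mix (using serve Wide): (2/3)·2 + (1/3)·5 = 3.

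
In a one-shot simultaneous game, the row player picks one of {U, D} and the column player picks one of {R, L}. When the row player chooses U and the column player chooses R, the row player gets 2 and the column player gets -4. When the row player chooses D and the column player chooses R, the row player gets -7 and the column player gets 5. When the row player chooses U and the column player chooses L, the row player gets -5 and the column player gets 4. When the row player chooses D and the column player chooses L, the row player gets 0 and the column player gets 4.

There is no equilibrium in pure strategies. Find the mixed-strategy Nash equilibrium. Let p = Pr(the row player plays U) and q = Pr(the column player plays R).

p = 1/9, q = 5/14

The row player's mix must leave the column player indifferent between R and L.
  the column player's payoff from R: p·(-4) + (1−p)·5 = -9p + 5
  the column player's payoff from L: p·4 + (1−p)·4 = 4
  -9p + 5 = 4  ⇒  -9p = -1  ⇒  p = 1/9.
In a mixed equilibrium the row player is indifferent between U and D; this condition fixes q.
  the row player's expected payoff from U: q·2 + (1−q)·(-5) = 7q - 5
  the row player's expected payoff from D: q·(-7) + (1−q)·0 = -7q
  7q - 5 = -7q  ⇒  14q = 5  ⇒  q = 5/14.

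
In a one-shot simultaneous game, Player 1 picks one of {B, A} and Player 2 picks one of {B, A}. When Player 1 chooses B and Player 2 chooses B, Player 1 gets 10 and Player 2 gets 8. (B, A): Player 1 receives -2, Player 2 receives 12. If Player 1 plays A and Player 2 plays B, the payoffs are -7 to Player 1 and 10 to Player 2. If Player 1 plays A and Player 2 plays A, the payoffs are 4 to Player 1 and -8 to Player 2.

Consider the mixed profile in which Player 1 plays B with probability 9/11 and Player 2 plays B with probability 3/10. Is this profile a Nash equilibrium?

No

Given Player 2's mix q = 3/10, Player 1's payoff from B is 8/5 but from A is 7/10. Player 1 strictly prefers B, so Player 1 would not mix.
So the proposed profile is not a Nash equilibrium.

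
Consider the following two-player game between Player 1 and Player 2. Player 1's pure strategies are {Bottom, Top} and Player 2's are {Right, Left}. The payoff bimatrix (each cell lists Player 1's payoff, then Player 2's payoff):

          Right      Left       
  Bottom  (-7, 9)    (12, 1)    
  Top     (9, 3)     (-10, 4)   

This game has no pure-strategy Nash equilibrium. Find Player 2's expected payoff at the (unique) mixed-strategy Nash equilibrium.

For Player 2 to be willing to mix, Player 2 must be indifferent between Right and Left, which pins down Player 1's mix.
  Player 2's payoff to Right: p·9 + (1−p)·3 = 6p + 3
  Player 2's payoff to Left: p·1 + (1−p)·4 = -3p + 4
  6p + 3 = -3p + 4  ⇒  9p = 1  ⇒  p = 1/9.
At equilibrium Player 2 is indifferent across columns, so Player 2's payoff equals the payoff from Right: (1/9)·9 + (8/9)·3 = 11/3.

11/3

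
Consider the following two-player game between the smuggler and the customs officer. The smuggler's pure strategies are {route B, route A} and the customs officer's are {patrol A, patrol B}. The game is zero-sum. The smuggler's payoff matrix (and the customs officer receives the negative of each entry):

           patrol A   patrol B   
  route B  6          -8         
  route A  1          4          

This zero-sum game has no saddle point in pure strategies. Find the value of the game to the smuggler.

In a mixed equilibrium the smuggler is indifferent between route B and route A; this condition fixes q.
  the smuggler's payoff from route B: q·6 + (1−q)·(-8) = 14q - 8
  the smuggler's payoff from route A: q·1 + (1−q)·4 = -3q + 4
  14q - 8 = -3q + 4  ⇒  17q = 12  ⇒  q = 12/17.
The value is the smuggler's expected payoff against this mix (using route B): (12/17)·6 + (5/17)·(-8) = 32/17.

v = 32/17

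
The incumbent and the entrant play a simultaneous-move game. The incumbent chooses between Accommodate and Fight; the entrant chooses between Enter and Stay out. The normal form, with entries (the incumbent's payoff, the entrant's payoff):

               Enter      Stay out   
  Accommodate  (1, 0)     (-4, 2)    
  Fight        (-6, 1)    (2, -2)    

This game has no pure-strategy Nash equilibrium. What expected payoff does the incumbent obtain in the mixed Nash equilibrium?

-22/13

The entrant's mix must leave the incumbent indifferent between Accommodate and Fight.
  the incumbent's payoff to Accommodate: q·1 + (1−q)·(-4) = 5q - 4
  the incumbent's payoff to Fight: q·(-6) + (1−q)·2 = -8q + 2
  5q - 4 = -8q + 2  ⇒  13q = 6  ⇒  q = 6/13.
At equilibrium the incumbent is indifferent across rows, so the incumbent's payoff equals the payoff from Accommodate: (6/13)·1 + (7/13)·(-4) = -22/13.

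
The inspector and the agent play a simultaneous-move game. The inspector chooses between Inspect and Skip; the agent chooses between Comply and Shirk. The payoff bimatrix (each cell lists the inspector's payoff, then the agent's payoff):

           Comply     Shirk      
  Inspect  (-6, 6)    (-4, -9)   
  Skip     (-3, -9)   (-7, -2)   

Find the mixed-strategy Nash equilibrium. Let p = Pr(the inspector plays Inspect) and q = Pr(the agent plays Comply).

p = 7/22, q = 1/2

The inspector's mix must leave the agent indifferent between Comply and Shirk.
  the agent's payoff to Comply: p·6 + (1−p)·(-9) = 15p - 9
  the agent's payoff to Shirk: p·(-9) + (1−p)·(-2) = -7p - 2
  15p - 9 = -7p - 2  ⇒  22p = 7  ⇒  p = 7/22.
In a mixed equilibrium the inspector is indifferent between Inspect and Skip; this condition fixes q.
  the inspector's payoff from Inspect: q·(-6) + (1−q)·(-4) = -2q - 4
  the inspector's payoff from Skip: q·(-3) + (1−q)·(-7) = 4q - 7
  -2q - 4 = 4q - 7  ⇒  -6q = -3  ⇒  q = 1/2.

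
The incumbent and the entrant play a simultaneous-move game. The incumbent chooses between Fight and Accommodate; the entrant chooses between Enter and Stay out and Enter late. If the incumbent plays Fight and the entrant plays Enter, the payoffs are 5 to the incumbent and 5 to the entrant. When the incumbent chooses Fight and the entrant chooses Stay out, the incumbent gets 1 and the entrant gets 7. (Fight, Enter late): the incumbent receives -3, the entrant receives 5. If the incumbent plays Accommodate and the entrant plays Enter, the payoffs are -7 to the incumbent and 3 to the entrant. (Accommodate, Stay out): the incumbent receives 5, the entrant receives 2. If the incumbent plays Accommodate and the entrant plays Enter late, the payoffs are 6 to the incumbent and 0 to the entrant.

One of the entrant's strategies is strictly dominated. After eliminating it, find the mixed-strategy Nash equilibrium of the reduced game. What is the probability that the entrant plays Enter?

q = 1/4

The entrant's strategy Enter late is strictly dominated by Stay out: 7 > 5 and 2 > 0. Eliminate Enter late.
Set the incumbent's expected payoff from Fight equal to that from Accommodate:
  the incumbent's expected payoff from Fight: q·5 + (1−q)·1 = 4q + 1
  the incumbent's expected payoff from Accommodate: q·(-7) + (1−q)·5 = -12q + 5
  4q + 1 = -12q + 5  ⇒  16q = 4  ⇒  q = 1/4.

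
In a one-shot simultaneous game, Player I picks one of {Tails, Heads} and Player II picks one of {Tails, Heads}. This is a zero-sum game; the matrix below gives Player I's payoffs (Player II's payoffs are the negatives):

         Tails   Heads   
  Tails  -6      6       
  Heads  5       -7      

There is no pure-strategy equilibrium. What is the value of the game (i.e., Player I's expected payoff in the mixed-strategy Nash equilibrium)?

v = -1/2

For Player I to be willing to mix, Player I must be indifferent between Tails and Heads, which pins down Player II's mix.
  Player I's payoff to Tails: q·(-6) + (1−q)·6 = -12q + 6
  Player I's payoff to Heads: q·5 + (1−q)·(-7) = 12q - 7
  -12q + 6 = 12q - 7  ⇒  -24q = -13  ⇒  q = 13/24.
The value is Player I's expected payoff against this mix (using Tails): (13/24)·(-6) + (11/24)·6 = -1/2.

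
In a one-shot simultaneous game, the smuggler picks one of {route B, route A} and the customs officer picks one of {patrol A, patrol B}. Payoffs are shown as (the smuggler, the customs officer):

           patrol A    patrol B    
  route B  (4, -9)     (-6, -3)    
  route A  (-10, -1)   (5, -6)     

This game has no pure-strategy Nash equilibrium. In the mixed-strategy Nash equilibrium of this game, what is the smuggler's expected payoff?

-8/5

The smuggler's indifference between route B and route A determines the customs officer's mixing probability q:
  the smuggler's payoff to route B: q·4 + (1−q)·(-6) = 10q - 6
  the smuggler's payoff to route A: q·(-10) + (1−q)·5 = -15q + 5
  10q - 6 = -15q + 5  ⇒  25q = 11  ⇒  q = 11/25.
At equilibrium the smuggler is indifferent across rows, so the smuggler's payoff equals the payoff from route B: (11/25)·4 + (14/25)·(-6) = -8/5.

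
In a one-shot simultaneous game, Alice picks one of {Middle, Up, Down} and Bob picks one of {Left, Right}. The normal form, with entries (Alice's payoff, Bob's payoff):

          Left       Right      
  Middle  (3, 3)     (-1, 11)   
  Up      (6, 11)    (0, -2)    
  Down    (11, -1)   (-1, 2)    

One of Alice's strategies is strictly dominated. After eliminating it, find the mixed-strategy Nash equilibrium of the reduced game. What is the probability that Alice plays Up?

p = 3/16

Alice's strategy Middle is strictly dominated by Up: 6 > 3 and 0 > -1. Eliminate Middle.
For Bob to be willing to mix, Bob must be indifferent between Left and Right, which pins down Alice's mix.
  Bob's payoff to Left: p·11 + (1−p)·(-1) = 12p - 1
  Bob's payoff to Right: p·(-2) + (1−p)·2 = -4p + 2
  12p - 1 = -4p + 2  ⇒  16p = 3  ⇒  p = 3/16.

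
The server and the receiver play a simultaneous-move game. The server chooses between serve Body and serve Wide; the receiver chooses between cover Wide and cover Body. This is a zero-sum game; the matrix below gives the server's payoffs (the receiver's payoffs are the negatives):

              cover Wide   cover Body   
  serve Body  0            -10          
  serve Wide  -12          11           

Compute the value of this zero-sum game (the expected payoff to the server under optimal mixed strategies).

v = -40/11

Set the server's expected payoff from serve Body equal to that from serve Wide:
  the server's expected payoff from serve Body: q·0 + (1−q)·(-10) = 10q - 10
  the server's expected payoff from serve Wide: q·(-12) + (1−q)·11 = -23q + 11
  10q - 10 = -23q + 11  ⇒  33q = 21  ⇒  q = 7/11.
The value is the server's expected payoff against this mix (using serve Body): (7/11)·0 + (4/11)·(-10) = -40/11.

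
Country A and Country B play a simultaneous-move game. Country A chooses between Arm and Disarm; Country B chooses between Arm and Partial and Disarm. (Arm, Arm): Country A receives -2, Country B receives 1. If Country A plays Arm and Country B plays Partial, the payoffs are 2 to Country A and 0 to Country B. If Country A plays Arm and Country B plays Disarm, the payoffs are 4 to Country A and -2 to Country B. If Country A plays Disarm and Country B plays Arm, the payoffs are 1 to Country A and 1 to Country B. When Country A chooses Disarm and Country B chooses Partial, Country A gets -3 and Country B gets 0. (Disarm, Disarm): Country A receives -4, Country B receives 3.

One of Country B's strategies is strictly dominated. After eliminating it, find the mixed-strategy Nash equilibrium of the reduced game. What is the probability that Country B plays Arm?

Country B's strategy Partial is strictly dominated by Arm: 1 > 0 and 1 > 0. Eliminate Partial.
In a mixed equilibrium Country A is indifferent between Arm and Disarm; this condition fixes q.
  Country A's payoff to Arm: q·(-2) + (1−q)·4 = -6q + 4
  Country A's payoff to Disarm: q·1 + (1−q)·(-4) = 5q - 4
  -6q + 4 = 5q - 4  ⇒  -11q = -8  ⇒  q = 8/11.

q = 8/11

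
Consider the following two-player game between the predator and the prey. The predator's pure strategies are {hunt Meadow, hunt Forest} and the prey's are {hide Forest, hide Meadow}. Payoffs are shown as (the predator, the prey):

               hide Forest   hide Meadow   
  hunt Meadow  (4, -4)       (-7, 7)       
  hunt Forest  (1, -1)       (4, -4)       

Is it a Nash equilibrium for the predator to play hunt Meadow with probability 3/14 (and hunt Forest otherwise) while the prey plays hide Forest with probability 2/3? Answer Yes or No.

Given the prey's mix q = 2/3, the predator's payoff from hunt Meadow is 1/3 but from hunt Forest is 2. The predator strictly prefers hunt Forest, so the predator would not mix.
So the proposed profile is not a Nash equilibrium.

No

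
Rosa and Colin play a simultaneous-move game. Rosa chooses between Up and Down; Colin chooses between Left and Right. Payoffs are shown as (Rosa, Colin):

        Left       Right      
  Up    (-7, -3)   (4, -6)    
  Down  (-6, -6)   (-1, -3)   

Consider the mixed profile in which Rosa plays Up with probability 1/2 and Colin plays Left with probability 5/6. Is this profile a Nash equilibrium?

Check Colin's indifference given Rosa's mix p = 1/2:
  payoff from Left = -9/2; payoff from Right = -9/2 — equal.
Check Rosa's indifference given Colin's mix q = 5/6:
  payoff from Up = -31/6; payoff from Down = -31/6 — equal.
Both players are indifferent, so neither can profitably deviate.

Yes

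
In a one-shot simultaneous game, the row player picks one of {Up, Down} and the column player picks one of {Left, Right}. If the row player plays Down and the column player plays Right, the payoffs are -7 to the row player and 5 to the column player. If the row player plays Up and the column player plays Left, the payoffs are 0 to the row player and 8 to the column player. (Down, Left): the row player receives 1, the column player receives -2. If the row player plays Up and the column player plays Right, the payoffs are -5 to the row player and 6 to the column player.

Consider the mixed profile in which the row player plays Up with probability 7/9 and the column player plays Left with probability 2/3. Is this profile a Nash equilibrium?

Yes

Check the column player's indifference given the row player's mix p = 7/9:
  payoff from Left = 52/9; payoff from Right = 52/9 — equal.
Check the row player's indifference given the column player's mix q = 2/3:
  payoff from Up = -5/3; payoff from Down = -5/3 — equal.
Both players are indifferent, so neither can profitably deviate.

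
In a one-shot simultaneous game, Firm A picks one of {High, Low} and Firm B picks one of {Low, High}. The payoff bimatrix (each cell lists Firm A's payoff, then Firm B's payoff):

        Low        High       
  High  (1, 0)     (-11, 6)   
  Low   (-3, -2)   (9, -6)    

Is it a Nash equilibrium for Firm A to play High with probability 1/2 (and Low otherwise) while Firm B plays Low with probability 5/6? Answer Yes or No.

Given Firm A's mix p = 1/2, Firm B's payoff from Low is -1 but from High is 0. Firm B strictly prefers High, so Firm B would not mix.
So the proposed profile is not a Nash equilibrium.

No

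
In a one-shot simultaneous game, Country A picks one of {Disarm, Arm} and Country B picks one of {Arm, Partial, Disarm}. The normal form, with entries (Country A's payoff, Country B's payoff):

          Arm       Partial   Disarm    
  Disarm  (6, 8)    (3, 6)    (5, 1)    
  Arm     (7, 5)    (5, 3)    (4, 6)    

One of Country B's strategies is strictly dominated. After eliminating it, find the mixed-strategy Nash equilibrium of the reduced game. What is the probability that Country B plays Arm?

Country B's strategy Partial is strictly dominated by Arm: 8 > 6 and 5 > 3. Eliminate Partial.
In a mixed equilibrium Country A is indifferent between Disarm and Arm; this condition fixes q.
  Country A's payoff to Disarm: q·6 + (1−q)·5 = q + 5
  Country A's payoff to Arm: q·7 + (1−q)·4 = 3q + 4
  q + 5 = 3q + 4  ⇒  -2q = -1  ⇒  q = 1/2.

q = 1/2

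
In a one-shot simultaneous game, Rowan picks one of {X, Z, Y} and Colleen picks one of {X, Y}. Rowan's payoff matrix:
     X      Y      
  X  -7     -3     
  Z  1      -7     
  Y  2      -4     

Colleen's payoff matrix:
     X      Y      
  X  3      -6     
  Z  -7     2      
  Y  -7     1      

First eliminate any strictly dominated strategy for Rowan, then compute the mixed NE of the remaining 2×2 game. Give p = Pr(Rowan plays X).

Rowan's strategy Z is strictly dominated by Y: 2 > 1 and -4 > -7. Eliminate Z.
In a mixed equilibrium Colleen is indifferent between X and Y; this condition fixes p.
  Colleen's payoff from X: p·3 + (1−p)·(-7) = 10p - 7
  Colleen's payoff from Y: p·(-6) + (1−p)·1 = -7p + 1
  10p - 7 = -7p + 1  ⇒  17p = 8  ⇒  p = 8/17.

p = 8/17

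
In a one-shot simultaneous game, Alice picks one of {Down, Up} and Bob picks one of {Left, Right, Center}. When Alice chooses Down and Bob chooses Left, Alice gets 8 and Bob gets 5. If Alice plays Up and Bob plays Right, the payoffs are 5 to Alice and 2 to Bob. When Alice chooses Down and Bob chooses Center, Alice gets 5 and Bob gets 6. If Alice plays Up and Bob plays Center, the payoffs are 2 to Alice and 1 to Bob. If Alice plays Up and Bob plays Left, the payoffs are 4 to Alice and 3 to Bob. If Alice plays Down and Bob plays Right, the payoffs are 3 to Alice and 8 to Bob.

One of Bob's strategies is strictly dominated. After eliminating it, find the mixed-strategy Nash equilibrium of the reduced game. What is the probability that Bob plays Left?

q = 1/3

Bob's strategy Center is strictly dominated by Right: 8 > 6 and 2 > 1. Eliminate Center.
Alice's indifference between Down and Up determines Bob's mixing probability q:
  Alice's expected payoff from Down: q·8 + (1−q)·3 = 5q + 3
  Alice's expected payoff from Up: q·4 + (1−q)·5 = -q + 5
  5q + 3 = -q + 5  ⇒  6q = 2  ⇒  q = 1/3.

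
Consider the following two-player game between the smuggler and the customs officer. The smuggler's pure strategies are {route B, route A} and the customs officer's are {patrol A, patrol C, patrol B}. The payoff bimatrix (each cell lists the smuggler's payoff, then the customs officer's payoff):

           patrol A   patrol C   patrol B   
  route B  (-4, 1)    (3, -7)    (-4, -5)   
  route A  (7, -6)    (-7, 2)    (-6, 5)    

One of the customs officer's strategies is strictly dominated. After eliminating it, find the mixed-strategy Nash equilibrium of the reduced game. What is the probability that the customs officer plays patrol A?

The customs officer's strategy patrol C is strictly dominated by patrol B: -5 > -7 and 5 > 2. Eliminate patrol C.
For the smuggler to be willing to mix, the smuggler must be indifferent between route B and route A, which pins down the customs officer's mix.
  the smuggler's expected payoff from route B: q·(-4) + (1−q)·(-4) = -4
  the smuggler's expected payoff from route A: q·7 + (1−q)·(-6) = 13q - 6
  -4 = 13q - 6  ⇒  -13q = -2  ⇒  q = 2/13.

q = 2/13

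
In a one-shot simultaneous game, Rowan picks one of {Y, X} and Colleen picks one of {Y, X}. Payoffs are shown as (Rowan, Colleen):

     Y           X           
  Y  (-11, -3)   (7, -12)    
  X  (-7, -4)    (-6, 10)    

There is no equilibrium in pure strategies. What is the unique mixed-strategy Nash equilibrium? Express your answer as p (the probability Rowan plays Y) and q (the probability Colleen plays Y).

p = 14/23, q = 13/17

Rowan's mix must leave Colleen indifferent between Y and X.
  Colleen's payoff to Y: p·(-3) + (1−p)·(-4) = p - 4
  Colleen's payoff to X: p·(-12) + (1−p)·10 = -22p + 10
  p - 4 = -22p + 10  ⇒  23p = 14  ⇒  p = 14/23.
Rowan's indifference between Y and X determines Colleen's mixing probability q:
  Rowan's expected payoff from Y: q·(-11) + (1−q)·7 = -18q + 7
  Rowan's expected payoff from X: q·(-7) + (1−q)·(-6) = -q - 6
  -18q + 7 = -q - 6  ⇒  -17q = -13  ⇒  q = 13/17.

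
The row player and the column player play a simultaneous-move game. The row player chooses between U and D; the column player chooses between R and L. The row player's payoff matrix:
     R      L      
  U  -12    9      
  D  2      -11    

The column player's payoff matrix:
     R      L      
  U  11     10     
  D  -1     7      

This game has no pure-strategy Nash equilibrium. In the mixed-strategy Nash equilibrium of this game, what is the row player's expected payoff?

-57/17

Set the row player's expected payoff from U equal to that from D:
  the row player's payoff to U: q·(-12) + (1−q)·9 = -21q + 9
  the row player's payoff to D: q·2 + (1−q)·(-11) = 13q - 11
  -21q + 9 = 13q - 11  ⇒  -34q = -20  ⇒  q = 10/17.
At equilibrium the row player is indifferent across rows, so the row player's payoff equals the payoff from U: (10/17)·(-12) + (7/17)·9 = -57/17.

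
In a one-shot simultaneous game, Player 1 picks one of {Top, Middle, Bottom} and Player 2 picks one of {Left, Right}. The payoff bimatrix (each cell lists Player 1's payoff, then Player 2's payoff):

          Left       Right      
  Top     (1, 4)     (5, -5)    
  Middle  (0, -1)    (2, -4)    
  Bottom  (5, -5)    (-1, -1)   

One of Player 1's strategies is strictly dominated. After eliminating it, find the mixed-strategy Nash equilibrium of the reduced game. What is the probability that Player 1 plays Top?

Player 1's strategy Middle is strictly dominated by Top: 1 > 0 and 5 > 2. Eliminate Middle.
In a mixed equilibrium Player 2 is indifferent between Left and Right; this condition fixes p.
  Player 2's payoff from Left: p·4 + (1−p)·(-5) = 9p - 5
  Player 2's payoff from Right: p·(-5) + (1−p)·(-1) = -4p - 1
  9p - 5 = -4p - 1  ⇒  13p = 4  ⇒  p = 4/13.

p = 4/13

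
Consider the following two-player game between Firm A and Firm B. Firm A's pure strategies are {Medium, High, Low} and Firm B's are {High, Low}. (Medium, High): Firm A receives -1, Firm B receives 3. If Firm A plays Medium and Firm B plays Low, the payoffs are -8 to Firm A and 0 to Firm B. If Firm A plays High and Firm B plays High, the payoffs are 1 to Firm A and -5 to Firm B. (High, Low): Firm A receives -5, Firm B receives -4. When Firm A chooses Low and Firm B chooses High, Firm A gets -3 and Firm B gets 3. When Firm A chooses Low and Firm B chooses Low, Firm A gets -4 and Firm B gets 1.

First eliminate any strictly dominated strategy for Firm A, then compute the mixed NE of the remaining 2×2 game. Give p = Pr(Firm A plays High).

p = 2/3

Firm A's strategy Medium is strictly dominated by High: 1 > -1 and -5 > -8. Eliminate Medium.
For Firm B to be willing to mix, Firm B must be indifferent between High and Low, which pins down Firm A's mix.
  Firm B's payoff from High: p·(-5) + (1−p)·3 = -8p + 3
  Firm B's payoff from Low: p·(-4) + (1−p)·1 = -5p + 1
  -8p + 3 = -5p + 1  ⇒  -3p = -2  ⇒  p = 2/3.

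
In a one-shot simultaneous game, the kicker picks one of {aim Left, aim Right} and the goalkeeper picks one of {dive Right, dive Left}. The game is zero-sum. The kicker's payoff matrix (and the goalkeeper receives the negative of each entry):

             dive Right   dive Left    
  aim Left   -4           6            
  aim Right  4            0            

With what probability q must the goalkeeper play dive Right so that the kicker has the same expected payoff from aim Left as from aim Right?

The goalkeeper's mix must leave the kicker indifferent between aim Left and aim Right.
  the kicker's expected payoff from aim Left: q·(-4) + (1−q)·6 = -10q + 6
  the kicker's expected payoff from aim Right: q·4 + (1−q)·0 = 4q
  -10q + 6 = 4q  ⇒  -14q = -6  ⇒  q = 3/7.

q = 3/7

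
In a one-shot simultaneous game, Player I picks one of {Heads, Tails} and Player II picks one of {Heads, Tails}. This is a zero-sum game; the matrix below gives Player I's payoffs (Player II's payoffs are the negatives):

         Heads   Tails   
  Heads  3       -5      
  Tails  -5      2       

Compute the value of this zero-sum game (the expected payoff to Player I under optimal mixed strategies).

v = -19/15

Player II's mix must leave Player I indifferent between Heads and Tails.
  Player I's payoff to Heads: q·3 + (1−q)·(-5) = 8q - 5
  Player I's payoff to Tails: q·(-5) + (1−q)·2 = -7q + 2
  8q - 5 = -7q + 2  ⇒  15q = 7  ⇒  q = 7/15.
The value is Player I's expected payoff against this mix (using Heads): (7/15)·3 + (8/15)·(-5) = -19/15.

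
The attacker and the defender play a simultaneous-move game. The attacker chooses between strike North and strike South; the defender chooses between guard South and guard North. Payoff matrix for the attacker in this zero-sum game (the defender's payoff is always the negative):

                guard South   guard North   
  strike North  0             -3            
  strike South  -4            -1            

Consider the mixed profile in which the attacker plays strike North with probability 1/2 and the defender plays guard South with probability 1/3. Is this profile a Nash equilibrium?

Check the defender's indifference given the attacker's mix p = 1/2:
  payoff from guard South = 2; payoff from guard North = 2 — equal.
Check the attacker's indifference given the defender's mix q = 1/3:
  payoff from strike North = -2; payoff from strike South = -2 — equal.
Both players are indifferent, so neither can profitably deviate.

Yes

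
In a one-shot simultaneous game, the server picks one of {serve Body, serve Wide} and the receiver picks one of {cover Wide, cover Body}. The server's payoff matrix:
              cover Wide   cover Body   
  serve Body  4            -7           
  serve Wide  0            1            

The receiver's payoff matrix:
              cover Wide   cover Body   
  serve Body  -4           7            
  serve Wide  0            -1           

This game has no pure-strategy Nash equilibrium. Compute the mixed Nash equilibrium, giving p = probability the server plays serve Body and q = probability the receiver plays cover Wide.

p = 1/12, q = 2/3

Set the receiver's expected payoff from cover Wide equal to that from cover Body:
  the receiver's payoff from cover Wide: p·(-4) + (1−p)·0 = -4p
  the receiver's payoff from cover Body: p·7 + (1−p)·(-1) = 8p - 1
  -4p = 8p - 1  ⇒  -12p = -1  ⇒  p = 1/12.
Set the server's expected payoff from serve Body equal to that from serve Wide:
  the server's payoff from serve Body: q·4 + (1−q)·(-7) = 11q - 7
  the server's payoff from serve Wide: q·0 + (1−q)·1 = -q + 1
  11q - 7 = -q + 1  ⇒  12q = 8  ⇒  q = 2/3.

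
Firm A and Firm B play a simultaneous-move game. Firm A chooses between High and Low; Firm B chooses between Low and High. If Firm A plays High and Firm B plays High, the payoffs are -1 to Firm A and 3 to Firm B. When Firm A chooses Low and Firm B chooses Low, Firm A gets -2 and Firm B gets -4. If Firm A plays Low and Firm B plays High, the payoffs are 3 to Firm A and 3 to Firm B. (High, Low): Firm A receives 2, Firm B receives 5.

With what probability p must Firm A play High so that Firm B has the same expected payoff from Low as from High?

p = 7/9

In a mixed equilibrium Firm B is indifferent between Low and High; this condition fixes p.
  Firm B's payoff from Low: p·5 + (1−p)·(-4) = 9p - 4
  Firm B's payoff from High: p·3 + (1−p)·3 = 3
  9p - 4 = 3  ⇒  9p = 7  ⇒  p = 7/9.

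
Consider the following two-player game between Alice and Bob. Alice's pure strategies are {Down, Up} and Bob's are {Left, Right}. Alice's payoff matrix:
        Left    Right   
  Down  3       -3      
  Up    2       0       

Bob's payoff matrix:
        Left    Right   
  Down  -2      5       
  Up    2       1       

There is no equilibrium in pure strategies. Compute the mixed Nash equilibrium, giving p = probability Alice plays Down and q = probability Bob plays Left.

Bob's indifference between Left and Right determines Alice's mixing probability p:
  Bob's payoff to Left: p·(-2) + (1−p)·2 = -4p + 2
  Bob's payoff to Right: p·5 + (1−p)·1 = 4p + 1
  -4p + 2 = 4p + 1  ⇒  -8p = -1  ⇒  p = 1/8.
In a mixed equilibrium Alice is indifferent between Down and Up; this condition fixes q.
  Alice's expected payoff from Down: q·3 + (1−q)·(-3) = 6q - 3
  Alice's expected payoff from Up: q·2 + (1−q)·0 = 2q
  6q - 3 = 2q  ⇒  4q = 3  ⇒  q = 3/4.

p = 1/8, q = 3/4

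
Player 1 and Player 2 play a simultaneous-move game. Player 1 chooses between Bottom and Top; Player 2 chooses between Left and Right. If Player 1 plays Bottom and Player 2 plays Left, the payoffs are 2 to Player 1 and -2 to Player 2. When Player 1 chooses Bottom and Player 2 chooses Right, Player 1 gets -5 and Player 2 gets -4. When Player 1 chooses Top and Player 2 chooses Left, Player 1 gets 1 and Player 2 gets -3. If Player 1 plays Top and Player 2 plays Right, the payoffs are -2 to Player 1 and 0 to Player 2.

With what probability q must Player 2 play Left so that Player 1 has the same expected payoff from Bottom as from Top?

q = 3/4

Player 2's mix must leave Player 1 indifferent between Bottom and Top.
  Player 1's expected payoff from Bottom: q·2 + (1−q)·(-5) = 7q - 5
  Player 1's expected payoff from Top: q·1 + (1−q)·(-2) = 3q - 2
  7q - 5 = 3q - 2  ⇒  4q = 3  ⇒  q = 3/4.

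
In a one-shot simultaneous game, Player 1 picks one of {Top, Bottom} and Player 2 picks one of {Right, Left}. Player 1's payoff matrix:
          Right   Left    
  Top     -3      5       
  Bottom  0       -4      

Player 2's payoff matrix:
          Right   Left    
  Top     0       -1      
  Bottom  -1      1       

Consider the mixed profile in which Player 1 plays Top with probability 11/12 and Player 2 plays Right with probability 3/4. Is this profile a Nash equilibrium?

No

Given Player 1's mix p = 11/12, Player 2's payoff from Right is -1/12 but from Left is -5/6. Player 2 strictly prefers Right, so Player 2 would not mix.
So the proposed profile is not a Nash equilibrium.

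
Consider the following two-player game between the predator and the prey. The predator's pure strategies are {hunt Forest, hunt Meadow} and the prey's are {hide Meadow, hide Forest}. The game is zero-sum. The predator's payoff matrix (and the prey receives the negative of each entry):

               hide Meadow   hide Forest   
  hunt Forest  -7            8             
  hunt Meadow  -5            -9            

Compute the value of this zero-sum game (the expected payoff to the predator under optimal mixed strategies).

v = -103/19

The prey's mix must leave the predator indifferent between hunt Forest and hunt Meadow.
  the predator's expected payoff from hunt Forest: q·(-7) + (1−q)·8 = -15q + 8
  the predator's expected payoff from hunt Meadow: q·(-5) + (1−q)·(-9) = 4q - 9
  -15q + 8 = 4q - 9  ⇒  -19q = -17  ⇒  q = 17/19.
The value is the predator's expected payoff against this mix (using hunt Forest): (17/19)·(-7) + (2/19)·8 = -103/19.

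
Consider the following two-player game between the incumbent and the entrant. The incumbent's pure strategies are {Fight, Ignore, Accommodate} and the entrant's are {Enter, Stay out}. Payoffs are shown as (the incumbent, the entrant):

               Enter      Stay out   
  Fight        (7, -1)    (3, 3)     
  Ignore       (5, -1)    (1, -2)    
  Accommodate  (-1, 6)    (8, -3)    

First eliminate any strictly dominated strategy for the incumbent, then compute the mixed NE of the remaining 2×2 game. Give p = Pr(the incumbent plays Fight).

The incumbent's strategy Ignore is strictly dominated by Fight: 7 > 5 and 3 > 1. Eliminate Ignore.
Set the entrant's expected payoff from Enter equal to that from Stay out:
  the entrant's payoff from Enter: p·(-1) + (1−p)·6 = -7p + 6
  the entrant's payoff from Stay out: p·3 + (1−p)·(-3) = 6p - 3
  -7p + 6 = 6p - 3  ⇒  -13p = -9  ⇒  p = 9/13.

p = 9/13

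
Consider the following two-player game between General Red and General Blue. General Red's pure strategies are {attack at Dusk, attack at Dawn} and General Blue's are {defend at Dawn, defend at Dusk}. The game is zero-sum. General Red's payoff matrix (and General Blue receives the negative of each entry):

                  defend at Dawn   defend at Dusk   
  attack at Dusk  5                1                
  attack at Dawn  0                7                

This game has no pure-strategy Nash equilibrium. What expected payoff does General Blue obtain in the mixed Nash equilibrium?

-35/11

In a mixed equilibrium General Blue is indifferent between defend at Dawn and defend at Dusk; this condition fixes p.
  General Blue's payoff from defend at Dawn: p·(-5) + (1−p)·0 = -5p
  General Blue's payoff from defend at Dusk: p·(-1) + (1−p)·(-7) = 6p - 7
  -5p = 6p - 7  ⇒  -11p = -7  ⇒  p = 7/11.
At equilibrium General Blue is indifferent across columns, so General Blue's payoff equals the payoff from defend at Dawn: (7/11)·(-5) + (4/11)·0 = -35/11.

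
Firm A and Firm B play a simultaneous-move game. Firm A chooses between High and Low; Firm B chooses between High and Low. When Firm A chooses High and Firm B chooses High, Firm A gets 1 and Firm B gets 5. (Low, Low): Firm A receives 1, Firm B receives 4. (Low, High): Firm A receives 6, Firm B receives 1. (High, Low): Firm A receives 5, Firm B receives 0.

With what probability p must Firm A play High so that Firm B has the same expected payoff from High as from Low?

Set Firm B's expected payoff from High equal to that from Low:
  Firm B's payoff to High: p·5 + (1−p)·1 = 4p + 1
  Firm B's payoff to Low: p·0 + (1−p)·4 = -4p + 4
  4p + 1 = -4p + 4  ⇒  8p = 3  ⇒  p = 3/8.

p = 3/8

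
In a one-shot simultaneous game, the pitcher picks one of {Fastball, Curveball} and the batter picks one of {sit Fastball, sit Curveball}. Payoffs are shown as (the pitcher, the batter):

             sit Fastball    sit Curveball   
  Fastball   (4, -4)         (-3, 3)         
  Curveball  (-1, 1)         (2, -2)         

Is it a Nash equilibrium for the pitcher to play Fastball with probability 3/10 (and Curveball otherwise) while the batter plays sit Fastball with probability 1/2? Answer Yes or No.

Yes

Check the batter's indifference given the pitcher's mix p = 3/10:
  payoff from sit Fastball = -1/2; payoff from sit Curveball = -1/2 — equal.
Check the pitcher's indifference given the batter's mix q = 1/2:
  payoff from Fastball = 1/2; payoff from Curveball = 1/2 — equal.
Both players are indifferent, so neither can profitably deviate.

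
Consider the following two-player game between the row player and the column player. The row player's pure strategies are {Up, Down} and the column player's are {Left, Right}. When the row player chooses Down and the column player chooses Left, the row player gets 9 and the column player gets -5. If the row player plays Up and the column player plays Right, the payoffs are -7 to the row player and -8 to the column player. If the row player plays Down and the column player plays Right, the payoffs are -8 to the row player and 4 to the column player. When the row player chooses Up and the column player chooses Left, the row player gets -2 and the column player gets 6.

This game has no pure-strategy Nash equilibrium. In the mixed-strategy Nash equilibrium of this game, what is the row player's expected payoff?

For the row player to be willing to mix, the row player must be indifferent between Up and Down, which pins down the column player's mix.
  the row player's payoff from Up: q·(-2) + (1−q)·(-7) = 5q - 7
  the row player's payoff from Down: q·9 + (1−q)·(-8) = 17q - 8
  5q - 7 = 17q - 8  ⇒  -12q = -1  ⇒  q = 1/12.
At equilibrium the row player is indifferent across rows, so the row player's payoff equals the payoff from Up: (1/12)·(-2) + (11/12)·(-7) = -79/12.

-79/12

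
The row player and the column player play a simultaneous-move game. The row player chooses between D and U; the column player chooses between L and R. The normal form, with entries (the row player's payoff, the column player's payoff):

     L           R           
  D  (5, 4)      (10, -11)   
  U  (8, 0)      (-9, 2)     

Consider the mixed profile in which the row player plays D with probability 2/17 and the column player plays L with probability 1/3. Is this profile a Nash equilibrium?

Given the column player's mix q = 1/3, the row player's payoff from D is 25/3 but from U is -10/3. The row player strictly prefers D, so the row player would not mix.
So the proposed profile is not a Nash equilibrium.

No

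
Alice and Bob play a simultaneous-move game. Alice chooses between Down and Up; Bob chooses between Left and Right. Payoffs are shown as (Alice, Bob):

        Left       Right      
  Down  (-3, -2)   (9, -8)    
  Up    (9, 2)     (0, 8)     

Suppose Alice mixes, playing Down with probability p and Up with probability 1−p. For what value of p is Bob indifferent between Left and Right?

p = 1/2

Set Bob's expected payoff from Left equal to that from Right:
  Bob's payoff from Left: p·(-2) + (1−p)·2 = -4p + 2
  Bob's payoff from Right: p·(-8) + (1−p)·8 = -16p + 8
  -4p + 2 = -16p + 8  ⇒  12p = 6  ⇒  p = 1/2.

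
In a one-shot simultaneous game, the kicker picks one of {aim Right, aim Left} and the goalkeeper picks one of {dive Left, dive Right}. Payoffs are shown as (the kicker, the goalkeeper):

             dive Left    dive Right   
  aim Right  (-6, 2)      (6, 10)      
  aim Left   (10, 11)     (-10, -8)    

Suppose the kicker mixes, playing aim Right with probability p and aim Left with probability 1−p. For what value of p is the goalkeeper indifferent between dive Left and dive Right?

p = 19/27

The goalkeeper's indifference between dive Left and dive Right determines the kicker's mixing probability p:
  the goalkeeper's expected payoff from dive Left: p·2 + (1−p)·11 = -9p + 11
  the goalkeeper's expected payoff from dive Right: p·10 + (1−p)·(-8) = 18p - 8
  -9p + 11 = 18p - 8  ⇒  -27p = -19  ⇒  p = 19/27.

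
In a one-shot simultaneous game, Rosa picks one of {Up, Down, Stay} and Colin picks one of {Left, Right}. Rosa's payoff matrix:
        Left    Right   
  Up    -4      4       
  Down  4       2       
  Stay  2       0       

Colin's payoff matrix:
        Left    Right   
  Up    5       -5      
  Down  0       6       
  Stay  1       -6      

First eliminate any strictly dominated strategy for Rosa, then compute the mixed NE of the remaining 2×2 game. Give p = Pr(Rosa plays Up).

p = 3/8

Rosa's strategy Stay is strictly dominated by Down: 4 > 2 and 2 > 0. Eliminate Stay.
Colin's indifference between Left and Right determines Rosa's mixing probability p:
  Colin's expected payoff from Left: p·5 + (1−p)·0 = 5p
  Colin's expected payoff from Right: p·(-5) + (1−p)·6 = -11p + 6
  5p = -11p + 6  ⇒  16p = 6  ⇒  p = 3/8.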